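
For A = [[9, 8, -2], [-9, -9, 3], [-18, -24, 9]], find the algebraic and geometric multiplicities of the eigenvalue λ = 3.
algebraic multiplicity 3, geometric multiplicity 2

The characteristic polynomial is (x - 3)^3, so the factor x - 3 appears with exponent 3: the algebraic multiplicity is 3.

rank(A - 3I) = 1, so the eigenspace has dimension 3 - 1 = 2: the geometric multiplicity is 2.

Since 2 < 3, A is not diagonalizable.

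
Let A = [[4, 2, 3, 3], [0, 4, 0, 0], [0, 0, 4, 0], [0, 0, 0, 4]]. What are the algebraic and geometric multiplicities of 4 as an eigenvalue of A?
The characteristic polynomial is (x - 4)^4, so the factor x - 4 appears with exponent 4: the algebraic multiplicity is 4.

rank(A - 4I) = 1, so the eigenspace has dimension 4 - 1 = 3: the geometric multiplicity is 3.

Since 3 < 4, A is not diagonalizable.

algebraic multiplicity 4, geometric multiplicity 3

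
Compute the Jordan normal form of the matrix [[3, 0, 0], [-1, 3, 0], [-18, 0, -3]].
J = [[-3, 0, 0], [0, 3, 1], [0, 0, 3]]

The characteristic polynomial is det(xI - A) = (x - 3)^2(x + 3), so the eigenvalues are -3 (algebraic multiplicity 1), 3 (algebraic multiplicity 2).

For λ = -3: algebraic multiplicity 1 gives one 1×1 block.

For λ = 3: rank(A - 3I) = 2, rank((A - 3I)^2) = 1. The eigenspace has dimension 3 - 2 = 1, so there is 1 Jordan block; the rank sequence gives block sizes [2].

Assembling the blocks gives the Jordan form J above.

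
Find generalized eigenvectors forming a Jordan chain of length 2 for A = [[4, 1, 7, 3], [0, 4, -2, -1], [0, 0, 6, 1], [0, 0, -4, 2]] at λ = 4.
We seek v_1 ∈ ker((A - 4I)^2) \ ker(A - 4I), then set v_{i+1} = (A - 4I) v_i.

One such chain is v_1 = [[1, 1, 0, 0]]^T, v_2 = [[1, 0, 0, 0]]^T. Check: (A - 4I) v_2 = [[0, 0, 0, 0]]^T = 0.

v_1 = [[1, 1, 0, 0]]^T, v_2 = [[1, 0, 0, 0]]^T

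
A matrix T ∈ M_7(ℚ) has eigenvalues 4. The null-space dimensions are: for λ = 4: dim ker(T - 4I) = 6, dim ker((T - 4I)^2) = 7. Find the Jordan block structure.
Jordan blocks: (4, 2), (4, 1), (4, 1), (4, 1), (4, 1), (4, 1)

λ = 4: successive nullity increments [6, 1] count blocks of size ≥ k; block sizes are [2, 1, 1, 1, 1, 1].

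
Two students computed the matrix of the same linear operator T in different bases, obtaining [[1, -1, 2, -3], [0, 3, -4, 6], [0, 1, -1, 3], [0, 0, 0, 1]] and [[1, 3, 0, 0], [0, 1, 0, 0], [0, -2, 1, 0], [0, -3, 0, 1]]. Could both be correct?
Yes.

Two matrices over a field are similar if and only if they have the same invariant factors.

Both A and B have characteristic polynomial (x - 1)^4 and minimal polynomial (x - 1)^2. Computing further, both have invariant factors x - 1, x - 1, (x - 1)^2. Hence A and B are similar.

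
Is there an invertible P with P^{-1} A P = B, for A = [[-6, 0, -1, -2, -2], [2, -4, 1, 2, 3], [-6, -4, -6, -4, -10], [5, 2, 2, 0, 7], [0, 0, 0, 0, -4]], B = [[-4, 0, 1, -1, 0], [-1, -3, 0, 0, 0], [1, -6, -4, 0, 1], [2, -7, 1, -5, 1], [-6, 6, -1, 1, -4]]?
Two matrices over a field are similar if and only if they have the same invariant factors.

Both A and B have characteristic polynomial (x + 4)^5 and minimal polynomial (x + 4)^3. Computing further, both have invariant factors (x + 4)^2, (x + 4)^3. Hence A and B are similar.

Yes.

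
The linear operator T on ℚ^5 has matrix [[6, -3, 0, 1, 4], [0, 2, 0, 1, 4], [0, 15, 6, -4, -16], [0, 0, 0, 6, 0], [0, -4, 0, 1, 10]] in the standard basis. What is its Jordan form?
J = [[6, 1, 0, 0, 0], [0, 6, 1, 0, 0], [0, 0, 6, 0, 0], [0, 0, 0, 6, 0], [0, 0, 0, 0, 6]]

The characteristic polynomial is det(xI - A) = (x - 6)^5, so the eigenvalues are 6 (algebraic multiplicity 5).

For λ = 6: rank(A - 6I) = 2, rank((A - 6I)^2) = 1, rank((A - 6I)^3) = 0. The eigenspace has dimension 5 - 2 = 3, so there are 3 Jordan blocks; the rank sequence gives block sizes [3, 1, 1].

Assembling the blocks gives the Jordan form J above.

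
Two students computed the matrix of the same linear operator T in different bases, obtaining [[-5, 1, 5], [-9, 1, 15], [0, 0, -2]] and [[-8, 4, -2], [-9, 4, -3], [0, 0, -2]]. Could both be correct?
Yes.

Two matrices over a field are similar if and only if they have the same invariant factors.

Both A and B have characteristic polynomial (x + 2)^3 and minimal polynomial (x + 2)^2. Computing further, both have invariant factors x + 2, (x + 2)^2. Hence A and B are similar.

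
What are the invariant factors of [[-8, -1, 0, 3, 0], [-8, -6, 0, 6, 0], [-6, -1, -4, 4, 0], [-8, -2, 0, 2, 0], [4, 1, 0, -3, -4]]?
The Jordan structure of A has elementary divisors (x + 4)^2, (x + 4)^2, (x + 4). Arranging the block sizes at each eigenvalue in decreasing order and taking row products gives the invariant factors.

Invariant factors (smallest first, each dividing the next): x + 4, (x + 4)^2, (x + 4)^2.

Check: the last factor (x + 4)^2 is the minimal polynomial, and the product (x + 4)^5 is the characteristic polynomial.

x + 4, (x + 4)^2, (x + 4)^2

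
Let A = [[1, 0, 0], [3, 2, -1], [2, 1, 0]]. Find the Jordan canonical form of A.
J = [[1, 1, 0], [0, 1, 1], [0, 0, 1]]

The characteristic polynomial is det(xI - A) = (x - 1)^3, so the eigenvalues are 1 (algebraic multiplicity 3).

For λ = 1: rank(A - I) = 2, rank((A - I)^2) = 1, rank((A - I)^3) = 0. The eigenspace has dimension 3 - 2 = 1, so there is 1 Jordan block; the rank sequence gives block sizes [3].

Assembling the blocks gives the Jordan form J above.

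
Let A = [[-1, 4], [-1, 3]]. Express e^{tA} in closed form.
A has Jordan form J = [[1, 1], [0, 1]] with A = PJP^{-1}, so e^{tA} = P e^{tJ} P^{-1}.

For a Jordan block J_k(λ), e^{tJ_k(λ)} = e^{λt} · (I + tN + t^2 N^2/2! + ... + t^{k-1} N^{k-1}/(k-1)!) where N is the nilpotent superdiagonal part.

Assembling the blocks and conjugating back gives the entries of e^{tA} as shown above.

e^{tA} = [[(1 - 2*t)*e^{t}, 4*t*e^{t}], [-t*e^{t}, (2*t + 1)*e^{t}]]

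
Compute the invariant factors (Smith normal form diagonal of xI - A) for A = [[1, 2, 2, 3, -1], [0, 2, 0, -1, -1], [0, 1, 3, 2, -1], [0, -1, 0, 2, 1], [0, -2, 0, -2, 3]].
The Jordan structure of A has elementary divisors (x - 1)^2, (x - 3)^3. Arranging the block sizes at each eigenvalue in decreasing order and taking row products gives the invariant factors.

Invariant factors (smallest first, each dividing the next): (x - 3)^3(x - 1)^2.

Check: the last factor (x - 3)^3(x - 1)^2 is the minimal polynomial, and the product (x - 3)^3(x - 1)^2 is the characteristic polynomial.

(x - 3)^3(x - 1)^2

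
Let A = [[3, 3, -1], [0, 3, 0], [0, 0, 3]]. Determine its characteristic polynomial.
χ_A(x) = (x - 3)^3

xI - A = [[x - 3, -3, 1], [0, x - 3, 0], [0, 0, x - 3]].

Expanding det(xI - A) along the first row:
det(xI - A) = + (x - 3)·det([[x - 3, 0], [0, x - 3]]) - (-3)·det([[0, 0], [0, x - 3]]) + (1)·det([[0, x - 3], [0, 0]]).

Evaluating gives χ_A(x) = x^3 - 9x^2 + 27x - 27 = (x - 3)^3.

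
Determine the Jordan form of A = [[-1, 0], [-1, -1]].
The characteristic polynomial is det(xI - A) = (x + 1)^2, so the eigenvalues are -1 (algebraic multiplicity 2).

For λ = -1: rank(A + I) = 1, rank((A + I)^2) = 0. The eigenspace has dimension 2 - 1 = 1, so there is 1 Jordan block; the rank sequence gives block sizes [2].

Assembling the blocks gives the Jordan form J above.

J = [[-1, 1], [0, -1]]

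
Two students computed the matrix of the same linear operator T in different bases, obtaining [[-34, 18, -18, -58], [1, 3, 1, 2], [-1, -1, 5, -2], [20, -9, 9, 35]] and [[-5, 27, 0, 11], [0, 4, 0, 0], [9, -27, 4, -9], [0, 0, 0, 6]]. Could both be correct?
Both have characteristic polynomial (x - 6)(x - 4)^2(x + 5), but the minimal polynomial of A is (x - 6)(x - 4)^2(x + 5) while the minimal polynomial of B is (x - 6)(x - 4)(x + 5). The minimal polynomial is a similarity invariant, so A and B are not similar.

No.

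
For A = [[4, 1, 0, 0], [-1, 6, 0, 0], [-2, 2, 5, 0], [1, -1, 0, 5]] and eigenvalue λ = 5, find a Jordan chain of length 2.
v_1 = [[0, 1, 0, 0]]^T, v_2 = [[1, 1, 2, -1]]^T

We seek v_1 ∈ ker((A - 5I)^2) \ ker(A - 5I), then set v_{i+1} = (A - 5I) v_i.

One such chain is v_1 = [[0, 1, 0, 0]]^T, v_2 = [[1, 1, 2, -1]]^T. Check: (A - 5I) v_2 = [[0, 0, 0, 0]]^T = 0.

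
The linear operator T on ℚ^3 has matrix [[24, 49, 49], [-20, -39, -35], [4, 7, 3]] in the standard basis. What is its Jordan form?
J = [[-4, 1, 0], [0, -4, 0], [0, 0, -4]]

The characteristic polynomial is det(xI - A) = (x + 4)^3, so the eigenvalues are -4 (algebraic multiplicity 3).

For λ = -4: rank(A + 4I) = 1, rank((A + 4I)^2) = 0. The eigenspace has dimension 3 - 1 = 2, so there are 2 Jordan blocks; the rank sequence gives block sizes [2, 1].

Assembling the blocks gives the Jordan form J above.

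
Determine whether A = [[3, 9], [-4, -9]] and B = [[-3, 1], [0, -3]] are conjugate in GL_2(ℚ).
Yes.

Two matrices over a field are similar if and only if they have the same invariant factors.

Both A and B have characteristic polynomial (x + 3)^2 and minimal polynomial (x + 3)^2. Computing further, both have invariant factors (x + 3)^2. Hence A and B are similar.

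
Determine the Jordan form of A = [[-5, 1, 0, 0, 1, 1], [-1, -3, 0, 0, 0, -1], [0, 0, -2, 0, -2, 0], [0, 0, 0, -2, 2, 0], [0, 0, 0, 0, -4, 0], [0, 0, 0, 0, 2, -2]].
J = [[-4, 1, 0, 0, 0, 0], [0, -4, 1, 0, 0, 0], [0, 0, -4, 0, 0, 0], [0, 0, 0, -2, 0, 0], [0, 0, 0, 0, -2, 0], [0, 0, 0, 0, 0, -2]]

The characteristic polynomial is det(xI - A) = (x + 2)^3(x + 4)^3, so the eigenvalues are -4 (algebraic multiplicity 3), -2 (algebraic multiplicity 3).

For λ = -4: rank(A + 4I) = 5, rank((A + 4I)^2) = 4, rank((A + 4I)^3) = 3. The eigenspace has dimension 6 - 5 = 1, so there is 1 Jordan block; the rank sequence gives block sizes [3].

For λ = -2: rank(A + 2I) = 3. The eigenspace has dimension 6 - 3 = 3, so there are 3 Jordan blocks; the rank sequence gives block sizes [1, 1, 1].

Assembling the blocks gives the Jordan form J above.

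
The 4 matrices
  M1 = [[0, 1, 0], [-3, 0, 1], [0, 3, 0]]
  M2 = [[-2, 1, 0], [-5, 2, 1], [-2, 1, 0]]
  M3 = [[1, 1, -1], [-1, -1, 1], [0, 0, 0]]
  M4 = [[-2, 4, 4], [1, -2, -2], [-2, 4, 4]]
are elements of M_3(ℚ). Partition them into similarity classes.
2 classes: {M1, M2}, {M3, M4}

Characteristic polynomials: χ_{M1} = x^3, χ_{M2} = x^3, χ_{M3} = x^3, χ_{M4} = x^3.

{M1, M2}: invariant factors x^3.

{M3, M4}: invariant factors x, x^2.

Matrices are similar if and only if their invariant-factor lists agree; the partition into similarity classes is {M1, M2}, {M3, M4}.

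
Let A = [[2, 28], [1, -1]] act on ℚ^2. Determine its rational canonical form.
The invariant factors of A (the non-unit diagonal entries of the Smith normal form of xI - A over ℚ[x]) are (x - 6)(x + 5), each dividing the next. The characteristic polynomial is their product, (x - 6)(x + 5).

The rational canonical form is the block-diagonal matrix of companion matrices C(f_i):
R = [[0, 30], [1, 1]].

R = [[0, 30], [1, 1]]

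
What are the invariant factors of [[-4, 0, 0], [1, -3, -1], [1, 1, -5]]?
x + 4, (x + 4)^2

The Jordan structure of A has elementary divisors (x + 4)^2, (x + 4). Arranging the block sizes at each eigenvalue in decreasing order and taking row products gives the invariant factors.

Invariant factors (smallest first, each dividing the next): x + 4, (x + 4)^2.

Check: the last factor (x + 4)^2 is the minimal polynomial, and the product (x + 4)^3 is the characteristic polynomial.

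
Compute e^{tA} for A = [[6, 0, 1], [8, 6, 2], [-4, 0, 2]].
A has Jordan form J = [[4, 1, 0], [0, 4, 0], [0, 0, 6]] with A = PJP^{-1}, so e^{tA} = P e^{tJ} P^{-1}.

For a Jordan block J_k(λ), e^{tJ_k(λ)} = e^{λt} · (I + tN + t^2 N^2/2! + ... + t^{k-1} N^{k-1}/(k-1)!) where N is the nilpotent superdiagonal part.

Assembling the blocks and conjugating back gives the entries of e^{tA} as shown above.

e^{tA} = [[(2*t + 1)*e^{4*t}, 0, t*e^{4*t}], [(-4*t + 6*e^{2*t} - 6)*e^{4*t}, e^{6*t}, 2*(-t + e^{2*t} - 1)*e^{4*t}], [-4*t*e^{4*t}, 0, (1 - 2*t)*e^{4*t}]]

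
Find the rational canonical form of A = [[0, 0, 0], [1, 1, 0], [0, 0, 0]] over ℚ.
The invariant factors of A (the non-unit diagonal entries of the Smith normal form of xI - A over ℚ[x]) are x, x(x - 1), each dividing the next. The characteristic polynomial is their product, x^2(x - 1).

The rational canonical form is the block-diagonal matrix of companion matrices C(f_i):
R = [[0, 0, 0], [0, 0, 0], [0, 1, 1]].

R = [[0, 0, 0], [0, 0, 0], [0, 1, 1]]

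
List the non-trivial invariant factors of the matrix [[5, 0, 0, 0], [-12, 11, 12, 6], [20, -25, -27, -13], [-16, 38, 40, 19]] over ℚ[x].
x - 5, (x - 5)(x + 1)^2

The Jordan structure of A has elementary divisors (x + 1)^2, (x - 5), (x - 5). Arranging the block sizes at each eigenvalue in decreasing order and taking row products gives the invariant factors.

Invariant factors (smallest first, each dividing the next): x - 5, (x - 5)(x + 1)^2.

Check: the last factor (x - 5)(x + 1)^2 is the minimal polynomial, and the product (x - 5)^2(x + 1)^2 is the characteristic polynomial.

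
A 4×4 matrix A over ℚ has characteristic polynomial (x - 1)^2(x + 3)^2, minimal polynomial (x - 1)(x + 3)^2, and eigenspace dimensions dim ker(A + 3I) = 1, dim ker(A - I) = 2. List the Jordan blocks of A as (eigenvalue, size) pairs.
λ = -3: algebraic multiplicity 2 (exponent in χ_A), largest block size 2 (exponent in m_A), 1 block (geometric multiplicity). This forces block sizes [2].
λ = 1: algebraic multiplicity 2 (exponent in χ_A), largest block size 1 (exponent in m_A), 2 blocks (geometric multiplicity). These force block sizes [1, 1].

Jordan blocks: (-3, 2), (1, 1), (1, 1)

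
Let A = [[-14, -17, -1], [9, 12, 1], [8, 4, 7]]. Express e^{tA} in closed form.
A has Jordan form J = [[-5, 0, 0], [0, 5, 1], [0, 0, 5]] with A = PJP^{-1}, so e^{tA} = P e^{tJ} P^{-1}.

For a Jordan block J_k(λ), e^{tJ_k(λ)} = e^{λt} · (I + tN + t^2 N^2/2! + ... + t^{k-1} N^{k-1}/(k-1)!) where N is the nilpotent superdiagonal part.

Assembling the blocks and conjugating back gives the entries of e^{tA} as shown above.

e^{tA} = [[((t - 1)*e^{10*t} + 2)*e^{-5*t}, ((3*t - 2)*e^{10*t} + 2)*e^{-5*t}, -t*e^{5*t}], [((1 - t)*e^{10*t} - 1)*e^{-5*t}, ((2 - 3*t)*e^{10*t} - 1)*e^{-5*t}, t*e^{5*t}], [((1 - 2*t)*e^{10*t} - 1)*e^{-5*t}, ((1 - 6*t)*e^{10*t} - 1)*e^{-5*t}, (2*t + 1)*e^{5*t}]]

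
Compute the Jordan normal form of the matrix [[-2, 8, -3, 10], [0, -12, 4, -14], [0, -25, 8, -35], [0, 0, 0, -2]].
The characteristic polynomial is det(xI - A) = (x + 2)^4, so the eigenvalues are -2 (algebraic multiplicity 4).

For λ = -2: rank(A + 2I) = 2, rank((A + 2I)^2) = 1, rank((A + 2I)^3) = 0. The eigenspace has dimension 4 - 2 = 2, so there are 2 Jordan blocks; the rank sequence gives block sizes [3, 1].

Assembling the blocks gives the Jordan form J above.

J = [[-2, 1, 0, 0], [0, -2, 1, 0], [0, 0, -2, 0], [0, 0, 0, -2]]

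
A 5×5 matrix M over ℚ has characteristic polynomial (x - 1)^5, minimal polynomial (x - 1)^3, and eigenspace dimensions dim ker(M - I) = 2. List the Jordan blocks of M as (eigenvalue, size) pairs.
Jordan blocks: (1, 3), (1, 2)

λ = 1: algebraic multiplicity 5 (exponent in χ_M), largest block size 3 (exponent in m_M), 2 blocks (geometric multiplicity). These force block sizes [3, 2].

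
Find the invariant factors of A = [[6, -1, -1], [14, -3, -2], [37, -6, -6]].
(x + 1)^3

The Jordan structure of A has elementary divisors (x + 1)^3. Arranging the block sizes at each eigenvalue in decreasing order and taking row products gives the invariant factors.

Invariant factors (smallest first, each dividing the next): (x + 1)^3.

Check: the last factor (x + 1)^3 is the minimal polynomial, and the product (x + 1)^3 is the characteristic polynomial.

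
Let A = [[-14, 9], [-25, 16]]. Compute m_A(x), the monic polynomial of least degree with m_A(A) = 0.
The characteristic polynomial factors as (x - 1)^2. The minimal polynomial is ∏(x - λ)^{k_λ} where k_λ is the size of the largest Jordan block at λ.

For λ = 1: rank(A - I) = 1, and the largest Jordan block has size 2 (the smallest k with rank((A - I)^k) = rank((A - I)^(k+1))).

So m_A(x) = (x - 1)^2.

m_A(x) = (x - 1)^2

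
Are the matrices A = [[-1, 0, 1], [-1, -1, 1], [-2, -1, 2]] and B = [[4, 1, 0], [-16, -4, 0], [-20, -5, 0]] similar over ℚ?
No.

Both have characteristic polynomial x^3, but the minimal polynomial of A is x^3 while the minimal polynomial of B is x^2. The minimal polynomial is a similarity invariant, so A and B are not similar.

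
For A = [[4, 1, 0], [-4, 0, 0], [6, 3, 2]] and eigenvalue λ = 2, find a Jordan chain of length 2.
v_1 = [[2, -3, 4]]^T, v_2 = [[1, -2, 3]]^T

We seek v_1 ∈ ker((A - 2I)^2) \ ker(A - 2I), then set v_{i+1} = (A - 2I) v_i.

One such chain is v_1 = [[2, -3, 4]]^T, v_2 = [[1, -2, 3]]^T. Check: (A - 2I) v_2 = [[0, 0, 0]]^T = 0.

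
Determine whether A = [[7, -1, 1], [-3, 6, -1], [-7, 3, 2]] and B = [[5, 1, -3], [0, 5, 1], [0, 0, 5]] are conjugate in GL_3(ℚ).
Two matrices over a field are similar if and only if they have the same invariant factors.

Both A and B have characteristic polynomial (x - 5)^3 and minimal polynomial (x - 5)^3. Computing further, both have invariant factors (x - 5)^3. Hence A and B are similar.

Yes.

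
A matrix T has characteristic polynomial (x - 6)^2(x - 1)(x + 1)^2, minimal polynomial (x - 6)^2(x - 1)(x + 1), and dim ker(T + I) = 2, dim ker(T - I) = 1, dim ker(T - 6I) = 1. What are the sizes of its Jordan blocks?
Jordan blocks: (-1, 1), (-1, 1), (1, 1), (6, 2)

λ = -1: algebraic multiplicity 2 (exponent in χ_T), largest block size 1 (exponent in m_T), 2 blocks (geometric multiplicity). These force block sizes [1, 1].
λ = 1: algebraic multiplicity 1 (exponent in χ_T), largest block size 1 (exponent in m_T), 1 block (geometric multiplicity). This forces block sizes [1].
λ = 6: algebraic multiplicity 2 (exponent in χ_T), largest block size 2 (exponent in m_T), 1 block (geometric multiplicity). This forces block sizes [2].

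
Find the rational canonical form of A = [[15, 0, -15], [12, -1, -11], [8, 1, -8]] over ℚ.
The invariant factors of A (the non-unit diagonal entries of the Smith normal form of xI - A over ℚ[x]) are (x - 3)(x^2 - 3x - 5), each dividing the next. The characteristic polynomial is their product, (x - 3)(x^2 - 3x - 5).

The rational canonical form is the block-diagonal matrix of companion matrices C(f_i):
R = [[0, 0, -15], [1, 0, -4], [0, 1, 6]].

Note the characteristic polynomial does not split into linear factors over ℚ, so A has no Jordan form over ℚ; the rational canonical form exists over any field.

R = [[0, 0, -15], [1, 0, -4], [0, 1, 6]]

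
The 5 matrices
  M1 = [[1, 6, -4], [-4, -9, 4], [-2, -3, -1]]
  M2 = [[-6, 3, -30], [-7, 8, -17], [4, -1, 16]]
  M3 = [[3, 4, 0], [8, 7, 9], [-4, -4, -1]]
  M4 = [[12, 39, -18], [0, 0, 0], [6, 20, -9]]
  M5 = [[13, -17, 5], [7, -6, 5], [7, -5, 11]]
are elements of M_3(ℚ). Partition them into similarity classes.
4 classes: {M1}, {M2, M5}, {M3}, {M4}

Characteristic polynomials: χ_{M1} = (x + 3)^3, χ_{M2} = (x - 6)^3, χ_{M3} = (x - 5)^2(x + 1), χ_{M4} = x^2(x - 3), χ_{M5} = (x - 6)^3.

{M1}: invariant factors x + 3, (x + 3)^2.

{M2, M5}: invariant factors (x - 6)^3.

{M3}: invariant factors (x - 5)^2(x + 1).

{M4}: invariant factors x^2(x - 3).

Matrices are similar if and only if their invariant-factor lists agree; the partition into similarity classes is {M1}, {M2, M5}, {M3}, {M4}.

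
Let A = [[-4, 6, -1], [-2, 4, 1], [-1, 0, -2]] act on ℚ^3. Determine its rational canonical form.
R = [[0, 0, -2], [1, 0, 5], [0, 1, -2]]

The invariant factors of A (the non-unit diagonal entries of the Smith normal form of xI - A over ℚ[x]) are (x - 1)(x^2 + 3x - 2), each dividing the next. The characteristic polynomial is their product, (x - 1)(x^2 + 3x - 2).

The rational canonical form is the block-diagonal matrix of companion matrices C(f_i):
R = [[0, 0, -2], [1, 0, 5], [0, 1, -2]].

Note the characteristic polynomial does not split into linear factors over ℚ, so A has no Jordan form over ℚ; the rational canonical form exists over any field.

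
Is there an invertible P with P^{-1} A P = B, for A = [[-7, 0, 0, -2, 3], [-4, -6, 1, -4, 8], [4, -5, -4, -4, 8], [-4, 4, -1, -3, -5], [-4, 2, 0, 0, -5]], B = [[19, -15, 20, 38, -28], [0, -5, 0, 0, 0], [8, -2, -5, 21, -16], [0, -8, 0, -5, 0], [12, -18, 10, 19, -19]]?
trace(A) = -25 but trace(B) = -15. The trace is a similarity invariant, so A and B are not similar.

No.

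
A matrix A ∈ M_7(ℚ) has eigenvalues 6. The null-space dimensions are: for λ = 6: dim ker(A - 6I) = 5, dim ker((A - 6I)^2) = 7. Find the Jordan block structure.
Jordan blocks: (6, 2), (6, 2), (6, 1), (6, 1), (6, 1)

λ = 6: successive nullity increments [5, 2] count blocks of size ≥ k; block sizes are [2, 2, 1, 1, 1].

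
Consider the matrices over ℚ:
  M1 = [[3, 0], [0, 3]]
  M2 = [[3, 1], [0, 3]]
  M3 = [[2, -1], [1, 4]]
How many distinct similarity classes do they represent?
2 classes: {M1}, {M2, M3}

Characteristic polynomials: χ_{M1} = (x - 3)^2, χ_{M2} = (x - 3)^2, χ_{M3} = (x - 3)^2.

{M1}: invariant factors x - 3, x - 3.

{M2, M3}: invariant factors (x - 3)^2.

Matrices are similar if and only if their invariant-factor lists agree; the partition into similarity classes is {M1}, {M2, M3}.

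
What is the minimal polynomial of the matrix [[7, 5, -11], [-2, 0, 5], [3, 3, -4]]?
The characteristic polynomial factors as (x - 2)^2(x + 1). The minimal polynomial is ∏(x - λ)^{k_λ} where k_λ is the size of the largest Jordan block at λ.

For λ = -1: rank(A + I) = 2, and the largest Jordan block has size 1 (the smallest k with rank((A + I)^k) = rank((A + I)^(k+1))).
For λ = 2: rank(A - 2I) = 2, and the largest Jordan block has size 2 (the smallest k with rank((A - 2I)^k) = rank((A - 2I)^(k+1))).

So m_A(x) = (x - 2)^2(x + 1).

m_A(x) = (x - 2)^2(x + 1)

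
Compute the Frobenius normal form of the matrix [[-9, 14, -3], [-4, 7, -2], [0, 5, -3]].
The invariant factors of A (the non-unit diagonal entries of the Smith normal form of xI - A over ℚ[x]) are (x + 3)(x^2 + 2x + 3), each dividing the next. The characteristic polynomial is their product, (x + 3)(x^2 + 2x + 3).

The rational canonical form is the block-diagonal matrix of companion matrices C(f_i):
R = [[0, 0, -9], [1, 0, -9], [0, 1, -5]].

Note the characteristic polynomial does not split into linear factors over ℚ, so A has no Jordan form over ℚ; the rational canonical form exists over any field.

R = [[0, 0, -9], [1, 0, -9], [0, 1, -5]]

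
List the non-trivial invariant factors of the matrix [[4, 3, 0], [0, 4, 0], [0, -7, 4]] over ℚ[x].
x - 4, (x - 4)^2

The Jordan structure of A has elementary divisors (x - 4)^2, (x - 4). Arranging the block sizes at each eigenvalue in decreasing order and taking row products gives the invariant factors.

Invariant factors (smallest first, each dividing the next): x - 4, (x - 4)^2.

Check: the last factor (x - 4)^2 is the minimal polynomial, and the product (x - 4)^3 is the characteristic polynomial.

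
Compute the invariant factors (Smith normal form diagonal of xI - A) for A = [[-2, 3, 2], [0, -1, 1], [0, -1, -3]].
(x + 2)^3

The Jordan structure of A has elementary divisors (x + 2)^3. Arranging the block sizes at each eigenvalue in decreasing order and taking row products gives the invariant factors.

Invariant factors (smallest first, each dividing the next): (x + 2)^3.

Check: the last factor (x + 2)^3 is the minimal polynomial, and the product (x + 2)^3 is the characteristic polynomial.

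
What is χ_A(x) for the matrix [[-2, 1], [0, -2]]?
χ_A(x) = (x + 2)^2

xI - A = [[x + 2, -1], [0, x + 2]].

Expanding det(xI - A) along the first row:
det(xI - A) = + (x + 2)·det([[x + 2]]) - (-1)·det([[0]]).

Evaluating gives χ_A(x) = x^2 + 4x + 4 = (x + 2)^2.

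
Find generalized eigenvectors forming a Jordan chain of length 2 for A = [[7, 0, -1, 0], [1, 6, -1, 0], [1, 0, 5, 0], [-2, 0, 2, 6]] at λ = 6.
v_1 = [[0, 0, -1, 0]]^T, v_2 = [[1, 1, 1, -2]]^T

We seek v_1 ∈ ker((A - 6I)^2) \ ker(A - 6I), then set v_{i+1} = (A - 6I) v_i.

One such chain is v_1 = [[0, 0, -1, 0]]^T, v_2 = [[1, 1, 1, -2]]^T. Check: (A - 6I) v_2 = [[0, 0, 0, 0]]^T = 0.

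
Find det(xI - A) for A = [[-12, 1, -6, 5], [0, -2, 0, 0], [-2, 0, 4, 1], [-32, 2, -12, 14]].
xI - A = [[x + 12, -1, 6, -5], [0, x + 2, 0, 0], [2, 0, x - 4, -1], [32, -2, 12, x - 14]].

Expanding det(xI - A) along the first row:
det(xI - A) = + (x + 12)·det([[x + 2, 0, 0], [0, x - 4, -1], [-2, 12, x - 14]]) - (-1)·det([[0, 0, 0], [2, x - 4, -1], [32, 12, x - 14]]) + (6)·det([[0, x + 2, 0], [2, 0, -1], [32, -2, x - 14]]) - (-5)·det([[0, x + 2, 0], [2, 0, x - 4], [32, -2, 12]]).

Evaluating gives χ_A(x) = x^4 - 4x^3 - 12x^2 + 32x + 64 = (x - 4)^2(x + 2)^2.

χ_A(x) = (x - 4)^2(x + 2)^2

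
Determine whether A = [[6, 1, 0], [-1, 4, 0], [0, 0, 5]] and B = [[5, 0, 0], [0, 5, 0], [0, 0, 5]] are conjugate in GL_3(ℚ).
Both have characteristic polynomial (x - 5)^3, but the minimal polynomial of A is (x - 5)^2 while the minimal polynomial of B is x - 5. The minimal polynomial is a similarity invariant, so A and B are not similar.

No.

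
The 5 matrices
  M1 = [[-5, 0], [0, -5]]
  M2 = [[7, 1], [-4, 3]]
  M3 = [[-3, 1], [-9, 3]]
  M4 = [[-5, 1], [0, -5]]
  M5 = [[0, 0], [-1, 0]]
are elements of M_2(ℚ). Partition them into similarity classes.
4 classes: {M1}, {M2}, {M3, M5}, {M4}

Characteristic polynomials: χ_{M1} = (x + 5)^2, χ_{M2} = (x - 5)^2, χ_{M3} = x^2, χ_{M4} = (x + 5)^2, χ_{M5} = x^2.

{M1}: invariant factors x + 5, x + 5.

{M2}: invariant factors (x - 5)^2.

{M3, M5}: invariant factors x^2.

{M4}: invariant factors (x + 5)^2.

Matrices are similar if and only if their invariant-factor lists agree; the partition into similarity classes is {M1}, {M2}, {M3, M5}, {M4}.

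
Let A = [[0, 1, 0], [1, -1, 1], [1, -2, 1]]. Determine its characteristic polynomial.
xI - A = [[x, -1, 0], [-1, x + 1, -1], [-1, 2, x - 1]].

Expanding det(xI - A) along the first row:
det(xI - A) = + (x)·det([[x + 1, -1], [2, x - 1]]) - (-1)·det([[-1, -1], [-1, x - 1]]) + (0)·det([[-1, x + 1], [-1, 2]]).

Evaluating gives χ_A(x) = x^3.

χ_A(x) = x^3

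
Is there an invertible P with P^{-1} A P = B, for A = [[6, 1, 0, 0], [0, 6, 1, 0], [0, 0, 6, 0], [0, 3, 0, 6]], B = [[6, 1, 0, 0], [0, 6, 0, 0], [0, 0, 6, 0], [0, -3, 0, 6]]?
Both have characteristic polynomial (x - 6)^4, but the minimal polynomial of A is (x - 6)^3 while the minimal polynomial of B is (x - 6)^2. The minimal polynomial is a similarity invariant, so A and B are not similar.

No.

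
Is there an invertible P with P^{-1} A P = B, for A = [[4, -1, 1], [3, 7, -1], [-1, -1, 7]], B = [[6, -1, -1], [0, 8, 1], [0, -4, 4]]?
Yes.

Two matrices over a field are similar if and only if they have the same invariant factors.

Both A and B have characteristic polynomial (x - 6)^3 and minimal polynomial (x - 6)^3. Computing further, both have invariant factors (x - 6)^3. Hence A and B are similar.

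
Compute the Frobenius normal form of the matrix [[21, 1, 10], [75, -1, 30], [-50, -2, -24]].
R = [[-4, 0, 0], [0, 0, 16], [0, 1, 0]]

The invariant factors of A (the non-unit diagonal entries of the Smith normal form of xI - A over ℚ[x]) are x + 4, (x - 4)(x + 4), each dividing the next. The characteristic polynomial is their product, (x - 4)(x + 4)^2.

The rational canonical form is the block-diagonal matrix of companion matrices C(f_i):
R = [[-4, 0, 0], [0, 0, 16], [0, 1, 0]].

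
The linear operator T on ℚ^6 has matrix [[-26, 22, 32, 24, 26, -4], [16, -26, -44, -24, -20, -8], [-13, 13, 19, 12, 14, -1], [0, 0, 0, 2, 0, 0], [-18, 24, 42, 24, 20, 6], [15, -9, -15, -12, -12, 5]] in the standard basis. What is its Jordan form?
The characteristic polynomial is det(xI - A) = (x - 2)^3(x + 4)^3, so the eigenvalues are -4 (algebraic multiplicity 3), 2 (algebraic multiplicity 3).

For λ = -4: rank(A + 4I) = 4, rank((A + 4I)^2) = 3. The eigenspace has dimension 6 - 4 = 2, so there are 2 Jordan blocks; the rank sequence gives block sizes [2, 1].

For λ = 2: rank(A - 2I) = 3. The eigenspace has dimension 6 - 3 = 3, so there are 3 Jordan blocks; the rank sequence gives block sizes [1, 1, 1].

Assembling the blocks gives the Jordan form J above.

J = [[-4, 1, 0, 0, 0, 0], [0, -4, 0, 0, 0, 0], [0, 0, -4, 0, 0, 0], [0, 0, 0, 2, 0, 0], [0, 0, 0, 0, 2, 0], [0, 0, 0, 0, 0, 2]]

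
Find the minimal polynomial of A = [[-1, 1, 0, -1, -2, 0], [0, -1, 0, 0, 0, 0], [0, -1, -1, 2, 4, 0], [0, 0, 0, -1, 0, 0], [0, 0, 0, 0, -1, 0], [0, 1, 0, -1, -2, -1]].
m_A(x) = (x + 1)^2

The characteristic polynomial factors as (x + 1)^6. The minimal polynomial is ∏(x - λ)^{k_λ} where k_λ is the size of the largest Jordan block at λ.

For λ = -1: rank(A + I) = 2, and the largest Jordan block has size 2 (the smallest k with rank((A + I)^k) = rank((A + I)^(k+1))).

So m_A(x) = (x + 1)^2.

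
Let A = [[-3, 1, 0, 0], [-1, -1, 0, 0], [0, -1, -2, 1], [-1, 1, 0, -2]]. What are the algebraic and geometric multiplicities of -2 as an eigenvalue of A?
The characteristic polynomial is (x + 2)^4, so the factor x + 2 appears with exponent 4: the algebraic multiplicity is 4.

rank(A + 2I) = 2, so the eigenspace has dimension 4 - 2 = 2: the geometric multiplicity is 2.

Since 2 < 4, A is not diagonalizable.

algebraic multiplicity 4, geometric multiplicity 2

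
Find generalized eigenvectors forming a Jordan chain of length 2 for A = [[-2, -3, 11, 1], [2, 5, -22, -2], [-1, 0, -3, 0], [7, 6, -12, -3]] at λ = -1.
v_1 = [[-1, 1, 0, 0]]^T, v_2 = [[-2, 4, 1, -1]]^T

We seek v_1 ∈ ker((A + I)^2) \ ker(A + I), then set v_{i+1} = (A + I) v_i.

One such chain is v_1 = [[-1, 1, 0, 0]]^T, v_2 = [[-2, 4, 1, -1]]^T. Check: (A + I) v_2 = [[0, 0, 0, 0]]^T = 0.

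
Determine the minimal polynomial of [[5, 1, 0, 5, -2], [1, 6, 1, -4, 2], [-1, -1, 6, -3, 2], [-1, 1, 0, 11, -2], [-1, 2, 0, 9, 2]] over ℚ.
The characteristic polynomial factors as (x - 6)^5. The minimal polynomial is ∏(x - λ)^{k_λ} where k_λ is the size of the largest Jordan block at λ.

For λ = 6: rank(A - 6I) = 3, and the largest Jordan block has size 3 (the smallest k with rank((A - 6I)^k) = rank((A - 6I)^(k+1))).

So m_A(x) = (x - 6)^3.

m_A(x) = (x - 6)^3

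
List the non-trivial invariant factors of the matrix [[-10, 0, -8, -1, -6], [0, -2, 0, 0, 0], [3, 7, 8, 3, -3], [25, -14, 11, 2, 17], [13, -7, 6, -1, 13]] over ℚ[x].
(x - 5)(x + 2), (x - 5)^2(x + 2)

The Jordan structure of A has elementary divisors (x + 2), (x + 2), (x - 5)^2, (x - 5). Arranging the block sizes at each eigenvalue in decreasing order and taking row products gives the invariant factors.

Invariant factors (smallest first, each dividing the next): (x - 5)(x + 2), (x - 5)^2(x + 2).

Check: the last factor (x - 5)^2(x + 2) is the minimal polynomial, and the product (x - 5)^3(x + 2)^2 is the characteristic polynomial.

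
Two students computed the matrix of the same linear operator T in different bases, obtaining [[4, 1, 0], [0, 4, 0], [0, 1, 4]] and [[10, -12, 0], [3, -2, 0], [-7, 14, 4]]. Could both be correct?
Yes.

Two matrices over a field are similar if and only if they have the same invariant factors.

Both A and B have characteristic polynomial (x - 4)^3 and minimal polynomial (x - 4)^2. Computing further, both have invariant factors x - 4, (x - 4)^2. Hence A and B are similar.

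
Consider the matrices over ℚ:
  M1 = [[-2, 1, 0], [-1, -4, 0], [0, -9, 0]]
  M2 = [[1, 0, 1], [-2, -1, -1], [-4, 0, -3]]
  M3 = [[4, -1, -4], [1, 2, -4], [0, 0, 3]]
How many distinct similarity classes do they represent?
3 classes: {M1}, {M2}, {M3}

Characteristic polynomials: χ_{M1} = x(x + 3)^2, χ_{M2} = (x + 1)^3, χ_{M3} = (x - 3)^3.

{M1}: invariant factors x(x + 3)^2.

{M2}: invariant factors x + 1, (x + 1)^2.

{M3}: invariant factors x - 3, (x - 3)^2.

Matrices are similar if and only if their invariant-factor lists agree; the partition into similarity classes is {M1}, {M2}, {M3}.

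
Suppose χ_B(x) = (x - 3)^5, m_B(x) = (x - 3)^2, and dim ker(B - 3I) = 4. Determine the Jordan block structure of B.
λ = 3: algebraic multiplicity 5 (exponent in χ_B), largest block size 2 (exponent in m_B), 4 blocks (geometric multiplicity). These force block sizes [2, 1, 1, 1].

Jordan blocks: (3, 2), (3, 1), (3, 1), (3, 1)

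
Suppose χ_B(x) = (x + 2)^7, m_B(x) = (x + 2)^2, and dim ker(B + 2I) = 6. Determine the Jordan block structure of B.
Jordan blocks: (-2, 2), (-2, 1), (-2, 1), (-2, 1), (-2, 1), (-2, 1)

λ = -2: algebraic multiplicity 7 (exponent in χ_B), largest block size 2 (exponent in m_B), 6 blocks (geometric multiplicity). These force block sizes [2, 1, 1, 1, 1, 1].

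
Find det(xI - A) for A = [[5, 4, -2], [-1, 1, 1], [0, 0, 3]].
xI - A = [[x - 5, -4, 2], [1, x - 1, -1], [0, 0, x - 3]].

Expanding det(xI - A) along the first row:
det(xI - A) = + (x - 5)·det([[x - 1, -1], [0, x - 3]]) - (-4)·det([[1, -1], [0, x - 3]]) + (2)·det([[1, x - 1], [0, 0]]).

Evaluating gives χ_A(x) = x^3 - 9x^2 + 27x - 27 = (x - 3)^3.

χ_A(x) = (x - 3)^3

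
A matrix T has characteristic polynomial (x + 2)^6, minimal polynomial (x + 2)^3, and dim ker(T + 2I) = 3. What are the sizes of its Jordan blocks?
Jordan blocks: (-2, 3), (-2, 2), (-2, 1)

λ = -2: algebraic multiplicity 6 (exponent in χ_T), largest block size 3 (exponent in m_T), 3 blocks (geometric multiplicity). These force block sizes [3, 2, 1].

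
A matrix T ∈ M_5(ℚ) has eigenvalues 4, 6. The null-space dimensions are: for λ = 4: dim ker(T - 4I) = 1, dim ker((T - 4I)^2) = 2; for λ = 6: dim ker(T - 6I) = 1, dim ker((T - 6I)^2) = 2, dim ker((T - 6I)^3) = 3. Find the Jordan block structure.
Jordan blocks: (4, 2), (6, 3)

λ = 4: successive nullity increments [1, 1] count blocks of size ≥ k; block sizes are [2].
λ = 6: successive nullity increments [1, 1, 1] count blocks of size ≥ k; block sizes are [3].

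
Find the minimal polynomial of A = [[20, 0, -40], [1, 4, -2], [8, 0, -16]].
The characteristic polynomial factors as x(x - 4)^2. The minimal polynomial is ∏(x - λ)^{k_λ} where k_λ is the size of the largest Jordan block at λ.

For λ = 0: rank(A) = 2, and the largest Jordan block has size 1 (the smallest k with rank(A^k) = rank(A^(k+1))).
For λ = 4: rank(A - 4I) = 2, and the largest Jordan block has size 2 (the smallest k with rank((A - 4I)^k) = rank((A - 4I)^(k+1))).

So m_A(x) = x(x - 4)^2.

m_A(x) = x(x - 4)^2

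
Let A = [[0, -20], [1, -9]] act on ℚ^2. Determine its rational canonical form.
R = [[0, -20], [1, -9]]

The invariant factors of A (the non-unit diagonal entries of the Smith normal form of xI - A over ℚ[x]) are (x + 4)(x + 5), each dividing the next. The characteristic polynomial is their product, (x + 4)(x + 5).

The rational canonical form is the block-diagonal matrix of companion matrices C(f_i):
R = [[0, -20], [1, -9]].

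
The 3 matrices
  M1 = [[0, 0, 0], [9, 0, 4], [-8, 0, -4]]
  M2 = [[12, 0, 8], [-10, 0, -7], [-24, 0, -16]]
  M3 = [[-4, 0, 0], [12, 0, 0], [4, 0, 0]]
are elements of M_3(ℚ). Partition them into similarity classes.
2 classes: {M1, M2}, {M3}

Characteristic polynomials: χ_{M1} = x^2(x + 4), χ_{M2} = x^2(x + 4), χ_{M3} = x^2(x + 4).

{M1, M2}: invariant factors x^2(x + 4).

{M3}: invariant factors x, x(x + 4).

Matrices are similar if and only if their invariant-factor lists agree; the partition into similarity classes is {M1, M2}, {M3}.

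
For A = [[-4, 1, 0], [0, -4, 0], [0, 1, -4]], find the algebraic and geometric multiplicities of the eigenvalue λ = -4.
The characteristic polynomial is (x + 4)^3, so the factor x + 4 appears with exponent 3: the algebraic multiplicity is 3.

rank(A + 4I) = 1, so the eigenspace has dimension 3 - 1 = 2: the geometric multiplicity is 2.

Since 2 < 3, A is not diagonalizable.

algebraic multiplicity 3, geometric multiplicity 2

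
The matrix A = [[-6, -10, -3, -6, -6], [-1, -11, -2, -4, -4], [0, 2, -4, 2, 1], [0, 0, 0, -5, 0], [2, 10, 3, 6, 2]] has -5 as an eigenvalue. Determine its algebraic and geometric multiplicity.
The characteristic polynomial is (x + 4)(x + 5)^4, so the factor x + 5 appears with exponent 4: the algebraic multiplicity is 4.

rank(A + 5I) = 3, so the eigenspace has dimension 5 - 3 = 2: the geometric multiplicity is 2.

Since 2 < 4, A is not diagonalizable.

algebraic multiplicity 4, geometric multiplicity 2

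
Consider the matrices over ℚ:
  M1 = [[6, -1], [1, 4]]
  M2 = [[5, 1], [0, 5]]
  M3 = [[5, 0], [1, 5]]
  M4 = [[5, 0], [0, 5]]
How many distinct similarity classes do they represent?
2 classes: {M1, M2, M3}, {M4}

Characteristic polynomials: χ_{M1} = (x - 5)^2, χ_{M2} = (x - 5)^2, χ_{M3} = (x - 5)^2, χ_{M4} = (x - 5)^2.

{M1, M2, M3}: invariant factors (x - 5)^2.

{M4}: invariant factors x - 5, x - 5.

Matrices are similar if and only if their invariant-factor lists agree; the partition into similarity classes is {M1, M2, M3}, {M4}.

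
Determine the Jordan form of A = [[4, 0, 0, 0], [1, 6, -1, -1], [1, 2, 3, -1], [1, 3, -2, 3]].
The characteristic polynomial is det(xI - A) = (x - 4)^4, so the eigenvalues are 4 (algebraic multiplicity 4).

For λ = 4: rank(A - 4I) = 2, rank((A - 4I)^2) = 1, rank((A - 4I)^3) = 0. The eigenspace has dimension 4 - 2 = 2, so there are 2 Jordan blocks; the rank sequence gives block sizes [3, 1].

Assembling the blocks gives the Jordan form J above.

J = [[4, 1, 0, 0], [0, 4, 1, 0], [0, 0, 4, 0], [0, 0, 0, 4]]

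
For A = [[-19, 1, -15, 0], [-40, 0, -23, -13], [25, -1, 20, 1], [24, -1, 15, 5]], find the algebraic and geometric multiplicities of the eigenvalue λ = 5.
algebraic multiplicity 2, geometric multiplicity 1

The characteristic polynomial is (x - 5)^2(x + 2)^2, so the factor x - 5 appears with exponent 2: the algebraic multiplicity is 2.

rank(A - 5I) = 3, so the eigenspace has dimension 4 - 3 = 1: the geometric multiplicity is 1.

Since 1 < 2, A is not diagonalizable.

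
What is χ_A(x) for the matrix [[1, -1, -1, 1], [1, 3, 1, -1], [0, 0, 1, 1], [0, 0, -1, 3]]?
χ_A(x) = (x - 2)^4

xI - A = [[x - 1, 1, 1, -1], [-1, x - 3, -1, 1], [0, 0, x - 1, -1], [0, 0, 1, x - 3]].

Expanding det(xI - A) along the first row:
det(xI - A) = + (x - 1)·det([[x - 3, -1, 1], [0, x - 1, -1], [0, 1, x - 3]]) - (1)·det([[-1, -1, 1], [0, x - 1, -1], [0, 1, x - 3]]) + (1)·det([[-1, x - 3, 1], [0, 0, -1], [0, 0, x - 3]]) - (-1)·det([[-1, x - 3, -1], [0, 0, x - 1], [0, 0, 1]]).

Evaluating gives χ_A(x) = x^4 - 8x^3 + 24x^2 - 32x + 16 = (x - 2)^4.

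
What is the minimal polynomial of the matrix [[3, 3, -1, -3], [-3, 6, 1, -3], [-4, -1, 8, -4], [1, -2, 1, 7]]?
m_A(x) = (x - 6)^3

The characteristic polynomial factors as (x - 6)^4. The minimal polynomial is ∏(x - λ)^{k_λ} where k_λ is the size of the largest Jordan block at λ.

For λ = 6: rank(A - 6I) = 2, and the largest Jordan block has size 3 (the smallest k with rank((A - 6I)^k) = rank((A - 6I)^(k+1))).

So m_A(x) = (x - 6)^3.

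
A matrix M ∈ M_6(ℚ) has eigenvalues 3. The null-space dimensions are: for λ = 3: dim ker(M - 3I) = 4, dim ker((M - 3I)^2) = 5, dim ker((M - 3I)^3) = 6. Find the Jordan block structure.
λ = 3: successive nullity increments [4, 1, 1] count blocks of size ≥ k; block sizes are [3, 1, 1, 1].

Jordan blocks: (3, 3), (3, 1), (3, 1), (3, 1)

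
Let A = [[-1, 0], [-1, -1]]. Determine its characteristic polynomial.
χ_A(x) = (x + 1)^2

xI - A = [[x + 1, 0], [1, x + 1]].

Expanding det(xI - A) along the first row:
det(xI - A) = + (x + 1)·det([[x + 1]]) - (0)·det([[1]]).

Evaluating gives χ_A(x) = x^2 + 2x + 1 = (x + 1)^2.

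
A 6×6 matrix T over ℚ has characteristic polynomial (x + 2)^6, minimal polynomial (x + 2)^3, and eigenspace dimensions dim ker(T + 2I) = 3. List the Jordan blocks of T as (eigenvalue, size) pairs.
Jordan blocks: (-2, 3), (-2, 2), (-2, 1)

λ = -2: algebraic multiplicity 6 (exponent in χ_T), largest block size 3 (exponent in m_T), 3 blocks (geometric multiplicity). These force block sizes [3, 2, 1].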